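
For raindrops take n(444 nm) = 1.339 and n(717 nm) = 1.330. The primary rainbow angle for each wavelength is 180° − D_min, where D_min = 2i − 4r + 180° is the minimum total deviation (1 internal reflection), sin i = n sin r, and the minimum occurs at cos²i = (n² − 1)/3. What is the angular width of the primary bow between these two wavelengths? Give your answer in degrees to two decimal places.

1.30°

At 444 nm (n = 1.339): cos²i = 0.26431 → i = 59.062°, r = 39.834°, D_min = 138.786°, rainbow angle = 41.214°.
At 717 nm (n = 1.330): cos²i = 0.25630 → i = 59.585°, r = 40.422°, D_min = 137.484°, rainbow angle = 42.516°.
Angular width = |41.214° − 42.516°| = 1.303°.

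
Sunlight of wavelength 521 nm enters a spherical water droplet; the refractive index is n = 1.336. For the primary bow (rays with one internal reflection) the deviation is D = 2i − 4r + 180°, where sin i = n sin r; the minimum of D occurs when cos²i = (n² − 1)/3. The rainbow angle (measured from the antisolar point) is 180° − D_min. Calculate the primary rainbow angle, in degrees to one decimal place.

cos²i = (1.78490 − 1)/3 = 0.26163; i = arccos(0.51150) = 59.236°.
sin r = sin 59.236°/1.336 = 0.64318; r = 40.029°.
D_min = 2·59.236° − 4·40.029° + 180° = 138.356°.
Rainbow angle = 180° − D_min = 41.644°.

41.6°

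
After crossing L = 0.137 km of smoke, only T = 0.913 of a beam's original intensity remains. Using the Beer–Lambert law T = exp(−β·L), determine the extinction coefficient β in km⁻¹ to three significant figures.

Beer–Lambert: T = exp(−βL) ⇒ β = −ln(T)/L = −ln(0.913)/0.137 = 0.0910/0.137 = 0.6644 km⁻¹.

0.664 km⁻¹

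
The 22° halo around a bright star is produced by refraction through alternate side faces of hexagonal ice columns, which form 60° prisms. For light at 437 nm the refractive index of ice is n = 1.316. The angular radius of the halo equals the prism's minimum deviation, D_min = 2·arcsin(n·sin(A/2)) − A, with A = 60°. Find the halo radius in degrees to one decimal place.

n·sin(A/2) = 1.316 × sin 30° = 1.316 × 0.5000 = 0.6580.
D_min = 2·arcsin(0.6580) − 60° = 2 × 41.148° − 60° = 22.295°.

22.3°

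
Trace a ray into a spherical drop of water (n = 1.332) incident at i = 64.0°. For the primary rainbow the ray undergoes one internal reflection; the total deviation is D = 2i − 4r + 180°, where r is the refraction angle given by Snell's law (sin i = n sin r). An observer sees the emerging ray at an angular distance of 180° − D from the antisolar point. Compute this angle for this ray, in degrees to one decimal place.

sin r = sin 64.0° / 1.332 = 0.8988/1.332 = 0.6748; r = 42.44°.
D = 2·64.0° − 4·42.44° + 180° = 128.00° − 169.75° + 180° = 138.25°.
Angle from antisolar point = 180° − D = 41.75°.

41.7°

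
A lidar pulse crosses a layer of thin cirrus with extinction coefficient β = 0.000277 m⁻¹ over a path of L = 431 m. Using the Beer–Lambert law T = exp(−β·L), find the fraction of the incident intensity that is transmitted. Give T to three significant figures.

0.887

τ = β·L = 0.000277 × 431 = 0.1194.
T = exp(−0.1194) = 0.8875.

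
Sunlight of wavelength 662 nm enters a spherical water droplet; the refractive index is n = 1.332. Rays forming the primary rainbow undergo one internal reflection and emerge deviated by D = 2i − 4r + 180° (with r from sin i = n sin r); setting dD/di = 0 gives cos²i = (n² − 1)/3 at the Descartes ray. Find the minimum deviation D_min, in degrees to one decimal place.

137.8°

cos²i = (1.77422 − 1)/3 = 0.25807; i = arccos(0.50801) = 59.469°.
sin r = sin 59.469°/1.332 = 0.64666; r = 40.290°.
D_min = 2·59.469° − 4·40.290° + 180° = 137.776°.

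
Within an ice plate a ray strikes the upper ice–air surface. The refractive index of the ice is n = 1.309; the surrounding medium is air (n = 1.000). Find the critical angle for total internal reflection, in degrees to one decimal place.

49.8°

sin θ_c = n_air / n = 1.000 / 1.309 = 0.7639.
θ_c = arcsin(0.7639) = 49.81°.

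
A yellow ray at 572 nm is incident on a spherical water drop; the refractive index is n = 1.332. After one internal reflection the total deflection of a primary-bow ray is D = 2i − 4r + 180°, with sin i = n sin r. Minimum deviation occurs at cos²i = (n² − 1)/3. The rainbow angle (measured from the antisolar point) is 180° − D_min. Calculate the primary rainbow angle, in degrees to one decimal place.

cos²i = (1.77422 − 1)/3 = 0.25807; i = arccos(0.50801) = 59.469°.
sin r = sin 59.469°/1.332 = 0.64666; r = 40.290°.
D_min = 2·59.469° − 4·40.290° + 180° = 137.776°.
Rainbow angle = 180° − D_min = 42.224°.

42.2°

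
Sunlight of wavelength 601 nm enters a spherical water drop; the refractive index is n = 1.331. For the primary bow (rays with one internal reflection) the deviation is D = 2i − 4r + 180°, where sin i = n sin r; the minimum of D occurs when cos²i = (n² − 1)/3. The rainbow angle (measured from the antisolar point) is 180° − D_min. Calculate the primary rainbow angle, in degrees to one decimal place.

42.4°

cos²i = (1.77156 − 1)/3 = 0.25719; i = arccos(0.50714) = 59.527°.
sin r = sin 59.527°/1.331 = 0.64753; r = 40.356°.
D_min = 2·59.527° − 4·40.356° + 180° = 137.630°.
Rainbow angle = 180° − D_min = 42.370°.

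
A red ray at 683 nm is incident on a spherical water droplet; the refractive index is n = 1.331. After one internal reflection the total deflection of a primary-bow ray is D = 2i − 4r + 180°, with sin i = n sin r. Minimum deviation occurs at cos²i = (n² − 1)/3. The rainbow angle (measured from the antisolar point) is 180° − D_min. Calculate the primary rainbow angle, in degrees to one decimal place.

42.4°

cos²i = (1.77156 − 1)/3 = 0.25719; i = arccos(0.50714) = 59.527°.
sin r = sin 59.527°/1.331 = 0.64753; r = 40.356°.
D_min = 2·59.527° − 4·40.356° + 180° = 137.630°.
Rainbow angle = 180° − D_min = 42.370°.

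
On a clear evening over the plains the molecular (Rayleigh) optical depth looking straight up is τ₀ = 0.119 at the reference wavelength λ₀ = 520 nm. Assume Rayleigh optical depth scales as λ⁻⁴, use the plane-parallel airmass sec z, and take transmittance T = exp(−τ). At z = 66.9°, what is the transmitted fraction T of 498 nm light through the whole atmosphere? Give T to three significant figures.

sec 66.9° = 2.5488.
τ = 0.119 × (520/498)⁴ × 2.5488 = 0.119 × 1.1888 × 2.5488 = 0.3606.
T = exp(−0.3606) = 0.6973.

0.697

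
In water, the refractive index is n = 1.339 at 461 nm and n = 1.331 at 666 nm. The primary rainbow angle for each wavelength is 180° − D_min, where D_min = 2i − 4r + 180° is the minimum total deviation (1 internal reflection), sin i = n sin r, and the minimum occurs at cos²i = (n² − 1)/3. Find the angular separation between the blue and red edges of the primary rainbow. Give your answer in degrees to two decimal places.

1.16°

At 461 nm (n = 1.339): cos²i = 0.26431 → i = 59.062°, r = 39.834°, D_min = 138.786°, rainbow angle = 41.214°.
At 666 nm (n = 1.331): cos²i = 0.25719 → i = 59.527°, r = 40.356°, D_min = 137.630°, rainbow angle = 42.370°.
Angular width = |41.214° − 42.370°| = 1.156°.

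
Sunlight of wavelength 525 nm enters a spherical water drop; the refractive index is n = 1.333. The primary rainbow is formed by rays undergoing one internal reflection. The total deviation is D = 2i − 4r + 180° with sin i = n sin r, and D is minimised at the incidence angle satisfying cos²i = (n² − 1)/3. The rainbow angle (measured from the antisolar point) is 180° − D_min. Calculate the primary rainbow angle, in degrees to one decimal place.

cos²i = (1.77689 − 1)/3 = 0.25896; i = arccos(0.50888) = 59.410°.
sin r = sin 59.410°/1.333 = 0.64579; r = 40.225°.
D_min = 2·59.410° − 4·40.225° + 180° = 137.922°.
Rainbow angle = 180° − D_min = 42.078°.

42.1°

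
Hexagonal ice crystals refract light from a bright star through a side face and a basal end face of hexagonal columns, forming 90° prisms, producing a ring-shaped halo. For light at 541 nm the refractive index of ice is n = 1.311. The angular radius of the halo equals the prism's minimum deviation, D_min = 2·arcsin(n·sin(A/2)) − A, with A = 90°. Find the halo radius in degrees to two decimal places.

45.95°

n·sin(A/2) = 1.311 × sin 45° = 1.311 × 0.7071 = 0.9270.
D_min = 2·arcsin(0.9270) − 90° = 2 × 67.974° − 90° = 45.949°.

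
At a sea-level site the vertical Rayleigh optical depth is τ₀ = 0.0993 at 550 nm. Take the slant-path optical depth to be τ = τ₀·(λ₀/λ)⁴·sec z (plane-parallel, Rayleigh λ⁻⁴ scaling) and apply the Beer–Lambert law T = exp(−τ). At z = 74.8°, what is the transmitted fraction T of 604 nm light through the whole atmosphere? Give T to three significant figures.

0.771

sec 74.8° = 3.8140.
τ = 0.0993 × (550/604)⁴ × 3.8140 = 0.0993 × 0.6875 × 3.8140 = 0.2604.
T = exp(−0.2604) = 0.7707.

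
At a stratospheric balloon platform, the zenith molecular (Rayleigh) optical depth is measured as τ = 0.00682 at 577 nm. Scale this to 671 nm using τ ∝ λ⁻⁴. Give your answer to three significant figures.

τ(671 nm) = τ(577 nm) × (577/671)⁴ = 0.00682 × (0.8599)⁴ = 0.00682 × 0.5468 = 0.0037.

0.00373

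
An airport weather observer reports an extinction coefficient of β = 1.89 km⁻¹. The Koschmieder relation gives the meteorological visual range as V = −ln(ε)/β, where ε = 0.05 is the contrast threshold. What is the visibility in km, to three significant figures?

V = −ln(0.05) / 1.89 = 2.996 / 1.89 = 1.5850 km.

1.59 km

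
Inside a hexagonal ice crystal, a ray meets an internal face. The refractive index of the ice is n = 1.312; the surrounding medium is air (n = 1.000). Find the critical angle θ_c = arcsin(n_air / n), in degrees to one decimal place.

49.7°

sin θ_c = n_air / n = 1.000 / 1.312 = 0.7622.
θ_c = arcsin(0.7622) = 49.66°.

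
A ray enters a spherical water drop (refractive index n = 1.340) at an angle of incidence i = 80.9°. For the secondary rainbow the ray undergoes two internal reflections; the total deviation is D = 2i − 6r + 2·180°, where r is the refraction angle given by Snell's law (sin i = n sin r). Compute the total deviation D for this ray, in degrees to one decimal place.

237.0°

sin r = sin 80.9° / 1.340 = 0.9874/1.340 = 0.7369; r = 47.47°.
D = 2·80.9° − 6·47.47° + 2·180° = 161.80° − 284.80° + 360° = 237.00°.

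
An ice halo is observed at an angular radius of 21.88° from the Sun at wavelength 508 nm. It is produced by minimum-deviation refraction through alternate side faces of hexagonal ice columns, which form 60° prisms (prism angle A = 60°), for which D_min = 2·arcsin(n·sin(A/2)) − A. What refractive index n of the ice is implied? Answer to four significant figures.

Rearranging: n = sin((D_min + A)/2) / sin(A/2).
(D_min + A)/2 = (21.88° + 60°)/2 = 40.940°.
n = sin 40.940° / sin 30° = 0.6553 / 0.5000 = 1.3105.

1.311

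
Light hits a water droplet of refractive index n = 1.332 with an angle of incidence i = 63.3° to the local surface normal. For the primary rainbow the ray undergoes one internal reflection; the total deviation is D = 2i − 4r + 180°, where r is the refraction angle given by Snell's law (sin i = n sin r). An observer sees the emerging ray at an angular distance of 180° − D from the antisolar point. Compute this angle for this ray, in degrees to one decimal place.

41.9°

sin r = sin 63.3° / 1.332 = 0.8934/1.332 = 0.6707; r = 42.12°.
D = 2·63.3° − 4·42.12° + 180° = 126.60° − 168.48° + 180° = 138.12°.
Angle from antisolar point = 180° − D = 41.88°.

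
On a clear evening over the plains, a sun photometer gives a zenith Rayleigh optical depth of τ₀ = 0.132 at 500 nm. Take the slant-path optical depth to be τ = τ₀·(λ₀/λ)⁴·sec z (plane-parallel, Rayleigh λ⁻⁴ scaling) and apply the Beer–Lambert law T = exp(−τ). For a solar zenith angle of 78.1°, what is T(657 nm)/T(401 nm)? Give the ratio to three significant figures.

3.79

Airmass: sec 78.1° = 4.8496.
τ(657 nm) = 0.132 × (500/657)⁴ × 4.8496 = 0.132 × 0.3354 × 4.8496 = 0.2147.
τ(401 nm) = 0.132 × (500/401)⁴ × 4.8496 = 0.132 × 2.4171 × 4.8496 = 1.5473.
T(657)/T(401) = exp(τ_B − τ_A) = exp(1.3326) = 3.7908.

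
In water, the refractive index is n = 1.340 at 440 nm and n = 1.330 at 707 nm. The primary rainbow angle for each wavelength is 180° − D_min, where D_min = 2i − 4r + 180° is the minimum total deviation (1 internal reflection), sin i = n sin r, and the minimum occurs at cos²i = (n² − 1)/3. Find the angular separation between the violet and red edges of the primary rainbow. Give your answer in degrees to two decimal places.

At 440 nm (n = 1.340): cos²i = 0.26520 → i = 59.004°, r = 39.770°, D_min = 138.929°, rainbow angle = 41.071°.
At 707 nm (n = 1.330): cos²i = 0.25630 → i = 59.585°, r = 40.422°, D_min = 137.484°, rainbow angle = 42.516°.
Angular width = |41.071° − 42.516°| = 1.445°.

1.45°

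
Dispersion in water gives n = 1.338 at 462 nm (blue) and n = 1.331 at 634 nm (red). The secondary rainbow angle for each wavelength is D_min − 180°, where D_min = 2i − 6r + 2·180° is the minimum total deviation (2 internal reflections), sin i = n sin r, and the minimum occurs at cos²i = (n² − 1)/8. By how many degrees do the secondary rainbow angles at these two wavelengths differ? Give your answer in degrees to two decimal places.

1.83°

At 462 nm (n = 1.338): cos²i = 0.09878 → i = 71.682°, r = 45.195°, D_min = 232.193°, rainbow angle = 52.193°.
At 634 nm (n = 1.331): cos²i = 0.09645 → i = 71.907°, r = 45.575°, D_min = 230.365°, rainbow angle = 50.365°.
Angular width = |52.193° − 50.365°| = 1.828°.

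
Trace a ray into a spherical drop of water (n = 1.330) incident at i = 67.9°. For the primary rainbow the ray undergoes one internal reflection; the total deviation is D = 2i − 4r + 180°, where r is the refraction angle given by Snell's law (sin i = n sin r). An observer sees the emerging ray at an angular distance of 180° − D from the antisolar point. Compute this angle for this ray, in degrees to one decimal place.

sin r = sin 67.9° / 1.330 = 0.9265/1.330 = 0.6966; r = 44.16°.
D = 2·67.9° − 4·44.16° + 180° = 135.80° − 176.63° + 180° = 139.17°.
Angle from antisolar point = 180° − D = 40.83°.

40.8°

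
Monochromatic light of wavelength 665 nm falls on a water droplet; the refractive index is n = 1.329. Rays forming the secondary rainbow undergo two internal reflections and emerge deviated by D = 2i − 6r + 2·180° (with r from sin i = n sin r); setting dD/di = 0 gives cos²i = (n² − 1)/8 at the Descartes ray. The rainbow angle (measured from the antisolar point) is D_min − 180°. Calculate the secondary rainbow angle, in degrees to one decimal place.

49.8°

cos²i = (1.76624 − 1)/8 = 0.09578; i = arccos(0.30948) = 71.972°.
sin r = sin 71.972°/1.329 = 0.71550; r = 45.685°.
D_min = 2·71.972° − 6·45.685° + 360° = 229.837°.
Rainbow angle = D_min − 180° = 49.837°.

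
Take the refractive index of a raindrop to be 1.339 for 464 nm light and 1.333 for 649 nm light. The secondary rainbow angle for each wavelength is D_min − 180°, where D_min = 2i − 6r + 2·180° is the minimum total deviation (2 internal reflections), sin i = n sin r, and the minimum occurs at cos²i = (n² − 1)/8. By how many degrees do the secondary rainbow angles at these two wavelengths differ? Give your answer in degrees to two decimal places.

At 464 nm (n = 1.339): cos²i = 0.09912 → i = 71.650°, r = 45.141°, D_min = 232.451°, rainbow angle = 52.451°.
At 649 nm (n = 1.333): cos²i = 0.09711 → i = 71.843°, r = 45.466°, D_min = 230.891°, rainbow angle = 50.891°.
Angular width = |52.451° − 50.891°| = 1.560°.

1.56°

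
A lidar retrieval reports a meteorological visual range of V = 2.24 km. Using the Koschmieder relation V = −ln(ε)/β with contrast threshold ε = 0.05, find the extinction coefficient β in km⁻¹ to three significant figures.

β = −ln(0.05) / V = 2.996 / 2.24 = 1.3374 km⁻¹.

1.34 km⁻¹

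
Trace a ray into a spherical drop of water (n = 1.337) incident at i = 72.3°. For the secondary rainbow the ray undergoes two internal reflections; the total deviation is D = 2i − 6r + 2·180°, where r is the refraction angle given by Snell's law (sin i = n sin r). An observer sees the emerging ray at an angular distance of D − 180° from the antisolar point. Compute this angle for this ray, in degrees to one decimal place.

51.9°

sin r = sin 72.3° / 1.337 = 0.9527/1.337 = 0.7125; r = 45.44°.
D = 2·72.3° − 6·45.44° + 2·180° = 144.60° − 272.65° + 360° = 231.95°.
Angle from antisolar point = D − 180° = 51.95°.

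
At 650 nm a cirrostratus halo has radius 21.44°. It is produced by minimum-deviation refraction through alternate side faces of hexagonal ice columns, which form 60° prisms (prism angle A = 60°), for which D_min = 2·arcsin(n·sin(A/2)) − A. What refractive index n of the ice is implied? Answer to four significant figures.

1.305

Rearranging: n = sin((D_min + A)/2) / sin(A/2).
(D_min + A)/2 = (21.44° + 60°)/2 = 40.720°.
n = sin 40.720° / sin 30° = 0.6524 / 0.5000 = 1.3047.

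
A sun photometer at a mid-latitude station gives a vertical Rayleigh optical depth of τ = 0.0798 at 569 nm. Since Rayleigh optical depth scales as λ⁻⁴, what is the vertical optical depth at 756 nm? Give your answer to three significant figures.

τ(756 nm) = τ(569 nm) × (569/756)⁴ = 0.0798 × (0.7526)⁴ = 0.0798 × 0.3209 = 0.0256.

0.0256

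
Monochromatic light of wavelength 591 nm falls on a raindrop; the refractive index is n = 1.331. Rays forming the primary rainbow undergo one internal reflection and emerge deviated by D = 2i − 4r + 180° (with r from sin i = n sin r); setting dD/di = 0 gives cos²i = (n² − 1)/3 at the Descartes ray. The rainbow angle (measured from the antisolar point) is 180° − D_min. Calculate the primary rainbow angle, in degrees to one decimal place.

42.4°

cos²i = (1.77156 − 1)/3 = 0.25719; i = arccos(0.50714) = 59.527°.
sin r = sin 59.527°/1.331 = 0.64753; r = 40.356°.
D_min = 2·59.527° − 4·40.356° + 180° = 137.630°.
Rainbow angle = 180° − D_min = 42.370°.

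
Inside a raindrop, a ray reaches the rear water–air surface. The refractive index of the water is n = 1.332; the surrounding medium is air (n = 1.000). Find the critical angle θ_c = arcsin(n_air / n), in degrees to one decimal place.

48.7°

sin θ_c = n_air / n = 1.000 / 1.332 = 0.7508.
θ_c = arcsin(0.7508) = 48.66°.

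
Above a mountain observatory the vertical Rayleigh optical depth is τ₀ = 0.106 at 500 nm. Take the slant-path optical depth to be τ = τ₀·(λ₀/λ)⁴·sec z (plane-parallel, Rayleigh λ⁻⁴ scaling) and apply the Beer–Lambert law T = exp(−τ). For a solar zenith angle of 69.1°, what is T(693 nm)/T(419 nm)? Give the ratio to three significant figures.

1.69

Airmass: sec 69.1° = 2.8032.
τ(693 nm) = 0.106 × (500/693)⁴ × 2.8032 = 0.106 × 0.2710 × 2.8032 = 0.0805.
τ(419 nm) = 0.106 × (500/419)⁴ × 2.8032 = 0.106 × 2.0278 × 2.8032 = 0.6025.
T(693)/T(419) = exp(τ_B − τ_A) = exp(0.5220) = 1.6854.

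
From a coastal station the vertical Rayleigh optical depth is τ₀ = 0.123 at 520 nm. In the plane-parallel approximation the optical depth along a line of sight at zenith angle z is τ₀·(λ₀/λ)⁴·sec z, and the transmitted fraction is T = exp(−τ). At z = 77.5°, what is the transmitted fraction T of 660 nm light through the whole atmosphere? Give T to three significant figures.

sec 77.5° = 4.6202.
τ = 0.123 × (520/660)⁴ × 4.6202 = 0.123 × 0.3853 × 4.6202 = 0.2190.
T = exp(−0.2190) = 0.8033.

0.803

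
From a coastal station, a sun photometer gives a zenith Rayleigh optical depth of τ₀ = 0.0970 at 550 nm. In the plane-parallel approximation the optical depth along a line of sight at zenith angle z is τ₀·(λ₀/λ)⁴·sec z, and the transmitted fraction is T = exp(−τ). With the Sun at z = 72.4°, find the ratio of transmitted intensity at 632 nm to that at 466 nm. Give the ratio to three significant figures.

Airmass: sec 72.4° = 3.3072.
τ(632 nm) = 0.0970 × (550/632)⁴ × 3.3072 = 0.0970 × 0.5736 × 3.3072 = 0.1840.
τ(466 nm) = 0.0970 × (550/466)⁴ × 3.3072 = 0.0970 × 1.9405 × 3.3072 = 0.6225.
T(632)/T(466) = exp(τ_B − τ_A) = exp(0.4385) = 1.5504.

1.55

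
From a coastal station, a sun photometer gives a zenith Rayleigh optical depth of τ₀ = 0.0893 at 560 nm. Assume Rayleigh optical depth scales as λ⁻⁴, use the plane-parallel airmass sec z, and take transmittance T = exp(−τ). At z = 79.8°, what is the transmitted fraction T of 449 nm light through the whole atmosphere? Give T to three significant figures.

sec 79.8° = 5.6470.
τ = 0.0893 × (560/449)⁴ × 5.6470 = 0.0893 × 2.4197 × 5.6470 = 1.2202.
T = exp(−1.2202) = 0.2952.

0.295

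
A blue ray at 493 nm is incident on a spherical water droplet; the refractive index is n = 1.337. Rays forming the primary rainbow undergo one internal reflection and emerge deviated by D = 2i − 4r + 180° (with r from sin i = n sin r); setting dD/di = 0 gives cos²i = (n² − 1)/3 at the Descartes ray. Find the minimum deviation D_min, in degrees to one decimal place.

138.5°

cos²i = (1.78757 − 1)/3 = 0.26252; i = arccos(0.51237) = 59.178°.
sin r = sin 59.178°/1.337 = 0.64231; r = 39.964°.
D_min = 2·59.178° − 4·39.964° + 180° = 138.500°.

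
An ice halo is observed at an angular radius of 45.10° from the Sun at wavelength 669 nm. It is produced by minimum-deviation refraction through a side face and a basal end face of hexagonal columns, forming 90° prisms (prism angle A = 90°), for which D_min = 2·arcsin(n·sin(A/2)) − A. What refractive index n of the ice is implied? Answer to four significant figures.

1.307

Rearranging: n = sin((D_min + A)/2) / sin(A/2).
(D_min + A)/2 = (45.10° + 90°)/2 = 67.550°.
n = sin 67.550° / sin 45° = 0.9242 / 0.7071 = 1.3070.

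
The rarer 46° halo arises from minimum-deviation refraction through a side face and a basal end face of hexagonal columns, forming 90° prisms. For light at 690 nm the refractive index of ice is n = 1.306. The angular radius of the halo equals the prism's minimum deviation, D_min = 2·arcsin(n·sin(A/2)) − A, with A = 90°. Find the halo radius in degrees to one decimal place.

n·sin(A/2) = 1.306 × sin 45° = 1.306 × 0.7071 = 0.9235.
D_min = 2·arcsin(0.9235) − 90° = 2 × 67.440° − 90° = 44.881°.

44.9°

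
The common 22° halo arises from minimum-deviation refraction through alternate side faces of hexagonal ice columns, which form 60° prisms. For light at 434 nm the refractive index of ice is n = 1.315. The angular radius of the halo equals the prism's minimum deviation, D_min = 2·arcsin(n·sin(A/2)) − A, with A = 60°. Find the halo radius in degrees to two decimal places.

n·sin(A/2) = 1.315 × sin 30° = 1.315 × 0.5000 = 0.6575.
D_min = 2·arcsin(0.6575) − 60° = 2 × 41.109° − 60° = 22.219°.

22.22°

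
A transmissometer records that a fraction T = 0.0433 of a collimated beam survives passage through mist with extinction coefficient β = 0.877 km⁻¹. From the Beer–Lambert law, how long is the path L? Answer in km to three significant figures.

3.58 km

Beer–Lambert: T = exp(−βL) ⇒ L = −ln(T)/β = −ln(0.0433)/0.877 = 3.1396/0.877 = 3.58 km.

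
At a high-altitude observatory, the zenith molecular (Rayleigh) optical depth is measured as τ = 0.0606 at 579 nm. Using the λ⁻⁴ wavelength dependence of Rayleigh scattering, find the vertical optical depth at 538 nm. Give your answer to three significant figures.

τ(538 nm) = τ(579 nm) × (579/538)⁴ = 0.0606 × (1.0762)⁴ = 0.0606 × 1.3415 = 0.0813.

0.0813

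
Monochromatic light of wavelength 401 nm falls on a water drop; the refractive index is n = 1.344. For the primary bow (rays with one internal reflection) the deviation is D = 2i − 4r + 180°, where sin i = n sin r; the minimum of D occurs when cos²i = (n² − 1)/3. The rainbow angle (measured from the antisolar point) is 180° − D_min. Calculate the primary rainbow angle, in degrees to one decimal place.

40.5°

cos²i = (1.80634 − 1)/3 = 0.26878; i = arccos(0.51844) = 58.772°.
sin r = sin 58.772°/1.344 = 0.63625; r = 39.512°.
D_min = 2·58.772° − 4·39.512° + 180° = 139.495°.
Rainbow angle = 180° − D_min = 40.505°.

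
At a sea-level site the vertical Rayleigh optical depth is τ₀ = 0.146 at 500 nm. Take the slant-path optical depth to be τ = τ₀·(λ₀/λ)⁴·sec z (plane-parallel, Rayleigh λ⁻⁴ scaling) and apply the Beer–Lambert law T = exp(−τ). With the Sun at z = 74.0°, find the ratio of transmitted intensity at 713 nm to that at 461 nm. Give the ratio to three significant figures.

Airmass: sec 74.0° = 3.6280.
τ(713 nm) = 0.146 × (500/713)⁴ × 3.6280 = 0.146 × 0.2418 × 3.6280 = 0.1281.
τ(461 nm) = 0.146 × (500/461)⁴ × 3.6280 = 0.146 × 1.3838 × 3.6280 = 0.7330.
T(713)/T(461) = exp(τ_B − τ_A) = exp(0.6049) = 1.8310.

1.83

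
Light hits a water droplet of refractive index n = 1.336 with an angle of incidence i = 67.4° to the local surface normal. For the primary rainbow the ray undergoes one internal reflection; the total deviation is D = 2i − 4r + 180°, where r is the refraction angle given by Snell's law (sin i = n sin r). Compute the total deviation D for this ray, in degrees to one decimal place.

sin r = sin 67.4° / 1.336 = 0.9232/1.336 = 0.6910; r = 43.71°.
D = 2·67.4° − 4·43.71° + 180° = 134.80° − 174.85° + 180° = 139.95°.

140.0°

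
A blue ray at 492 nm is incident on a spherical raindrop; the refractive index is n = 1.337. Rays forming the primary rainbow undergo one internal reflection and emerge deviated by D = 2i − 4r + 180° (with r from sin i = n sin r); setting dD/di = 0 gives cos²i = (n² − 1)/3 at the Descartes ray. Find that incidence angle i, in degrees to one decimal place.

cos²i = (1.337² − 1)/3 = (1.78757 − 1)/3 = 0.26252.
cos i = 0.51237, so i = 59.178°.

59.2°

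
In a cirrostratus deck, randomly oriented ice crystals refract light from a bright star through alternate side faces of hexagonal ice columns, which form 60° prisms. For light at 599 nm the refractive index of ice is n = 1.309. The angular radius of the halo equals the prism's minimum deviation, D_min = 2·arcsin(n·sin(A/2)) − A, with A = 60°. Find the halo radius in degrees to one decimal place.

n·sin(A/2) = 1.309 × sin 30° = 1.309 × 0.5000 = 0.6545.
D_min = 2·arcsin(0.6545) − 60° = 2 × 40.882° − 60° = 21.763°.

21.8°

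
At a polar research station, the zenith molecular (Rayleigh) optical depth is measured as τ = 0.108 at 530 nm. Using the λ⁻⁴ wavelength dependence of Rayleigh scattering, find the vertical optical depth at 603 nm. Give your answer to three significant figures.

0.0645

τ(603 nm) = τ(530 nm) × (530/603)⁴ = 0.108 × (0.8789)⁴ = 0.108 × 0.5968 = 0.0645.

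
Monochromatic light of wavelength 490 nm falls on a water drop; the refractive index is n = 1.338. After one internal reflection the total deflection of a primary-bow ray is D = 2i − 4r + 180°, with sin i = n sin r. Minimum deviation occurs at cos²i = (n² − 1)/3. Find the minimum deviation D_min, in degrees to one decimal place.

138.6°

cos²i = (1.79024 − 1)/3 = 0.26341; i = arccos(0.51324) = 59.120°.
sin r = sin 59.120°/1.338 = 0.64144; r = 39.899°.
D_min = 2·59.120° − 4·39.899° + 180° = 138.643°.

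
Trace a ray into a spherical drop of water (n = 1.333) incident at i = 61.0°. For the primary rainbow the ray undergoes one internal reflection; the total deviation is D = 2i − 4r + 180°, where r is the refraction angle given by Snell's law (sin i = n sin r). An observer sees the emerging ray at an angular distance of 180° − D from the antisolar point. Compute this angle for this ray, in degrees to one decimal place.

42.0°

sin r = sin 61.0° / 1.333 = 0.8746/1.333 = 0.6561; r = 41.01°.
D = 2·61.0° − 4·41.01° + 180° = 122.00° − 164.02° + 180° = 137.98°.
Angle from antisolar point = 180° − D = 42.02°.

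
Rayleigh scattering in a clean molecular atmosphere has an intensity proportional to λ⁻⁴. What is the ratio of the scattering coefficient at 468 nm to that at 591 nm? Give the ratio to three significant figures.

Rayleigh scattering ∝ λ⁻⁴, so the ratio of coefficients is the inverse fourth power of the wavelength ratio.
σ(468)/σ(591) = (591/468)⁴ = (1.2628)⁴ = 2.543.

2.54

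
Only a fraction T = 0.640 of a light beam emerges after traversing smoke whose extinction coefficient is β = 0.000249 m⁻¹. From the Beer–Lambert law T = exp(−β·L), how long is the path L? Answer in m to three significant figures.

1790 m

Beer–Lambert: T = exp(−βL) ⇒ L = −ln(T)/β = −ln(0.640)/0.000249 = 0.4463/0.000249 = 1792 m.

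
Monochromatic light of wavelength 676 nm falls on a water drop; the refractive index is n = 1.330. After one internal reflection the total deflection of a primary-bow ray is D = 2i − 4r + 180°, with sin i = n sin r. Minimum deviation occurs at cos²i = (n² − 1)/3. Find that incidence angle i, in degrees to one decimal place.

59.6°

cos²i = (1.330² − 1)/3 = (1.76890 − 1)/3 = 0.25630.
cos i = 0.50626, so i = 59.585°.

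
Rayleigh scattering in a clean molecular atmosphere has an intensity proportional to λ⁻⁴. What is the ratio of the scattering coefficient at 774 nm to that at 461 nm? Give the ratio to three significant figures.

0.126

Rayleigh scattering ∝ λ⁻⁴, so the ratio of coefficients is the inverse fourth power of the wavelength ratio.
σ(774)/σ(461) = (461/774)⁴ = (0.5956)⁴ = 0.1258.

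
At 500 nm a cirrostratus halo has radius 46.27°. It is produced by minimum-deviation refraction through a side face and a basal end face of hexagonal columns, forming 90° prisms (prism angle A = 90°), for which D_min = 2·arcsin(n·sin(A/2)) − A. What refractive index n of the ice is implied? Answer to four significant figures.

1.312

Rearranging: n = sin((D_min + A)/2) / sin(A/2).
(D_min + A)/2 = (46.27° + 90°)/2 = 68.135°.
n = sin 68.135° / sin 45° = 0.9281 / 0.7071 = 1.3125.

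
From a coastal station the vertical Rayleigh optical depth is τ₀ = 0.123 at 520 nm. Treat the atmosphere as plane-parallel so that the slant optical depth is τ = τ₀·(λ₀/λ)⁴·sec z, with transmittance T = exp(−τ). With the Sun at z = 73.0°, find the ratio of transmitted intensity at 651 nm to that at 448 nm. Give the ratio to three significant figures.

Airmass: sec 73.0° = 3.4203.
τ(651 nm) = 0.123 × (520/651)⁴ × 3.4203 = 0.123 × 0.4071 × 3.4203 = 0.1713.
τ(448 nm) = 0.123 × (520/448)⁴ × 3.4203 = 0.123 × 1.8151 × 3.4203 = 0.7636.
T(651)/T(448) = exp(τ_B − τ_A) = exp(0.5923) = 1.8082.

1.81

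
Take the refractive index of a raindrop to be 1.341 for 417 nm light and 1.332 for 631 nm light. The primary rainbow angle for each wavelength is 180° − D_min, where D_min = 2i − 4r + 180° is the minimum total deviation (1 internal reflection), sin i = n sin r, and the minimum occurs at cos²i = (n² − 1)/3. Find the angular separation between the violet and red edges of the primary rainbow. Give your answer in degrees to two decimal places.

1.29°

At 417 nm (n = 1.341): cos²i = 0.26609 → i = 58.946°, r = 39.705°, D_min = 139.071°, rainbow angle = 40.929°.
At 631 nm (n = 1.332): cos²i = 0.25807 → i = 59.469°, r = 40.290°, D_min = 137.776°, rainbow angle = 42.224°.
Angular width = |40.929° − 42.224°| = 1.295°.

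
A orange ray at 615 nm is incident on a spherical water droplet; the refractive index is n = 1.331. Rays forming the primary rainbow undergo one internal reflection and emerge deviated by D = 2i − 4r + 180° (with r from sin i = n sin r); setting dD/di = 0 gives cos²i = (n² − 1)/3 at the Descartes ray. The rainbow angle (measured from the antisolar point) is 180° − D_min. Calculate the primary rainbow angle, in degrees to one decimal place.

cos²i = (1.77156 − 1)/3 = 0.25719; i = arccos(0.50714) = 59.527°.
sin r = sin 59.527°/1.331 = 0.64753; r = 40.356°.
D_min = 2·59.527° − 4·40.356° + 180° = 137.630°.
Rainbow angle = 180° − D_min = 42.370°.

42.4°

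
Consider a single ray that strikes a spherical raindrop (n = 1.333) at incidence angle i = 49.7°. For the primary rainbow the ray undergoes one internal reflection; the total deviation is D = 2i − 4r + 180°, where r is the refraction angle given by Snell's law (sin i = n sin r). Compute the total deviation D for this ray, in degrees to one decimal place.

sin r = sin 49.7° / 1.333 = 0.7627/1.333 = 0.5721; r = 34.90°.
D = 2·49.7° − 4·34.90° + 180° = 99.40° − 139.60° + 180° = 139.80°.

139.8°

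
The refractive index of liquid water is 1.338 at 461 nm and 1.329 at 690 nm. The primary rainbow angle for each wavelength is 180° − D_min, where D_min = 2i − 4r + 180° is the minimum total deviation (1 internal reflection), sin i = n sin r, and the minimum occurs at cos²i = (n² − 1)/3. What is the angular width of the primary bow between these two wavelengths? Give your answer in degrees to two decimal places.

At 461 nm (n = 1.338): cos²i = 0.26341 → i = 59.120°, r = 39.899°, D_min = 138.643°, rainbow angle = 41.357°.
At 690 nm (n = 1.329): cos²i = 0.25541 → i = 59.643°, r = 40.487°, D_min = 137.337°, rainbow angle = 42.663°.
Angular width = |41.357° − 42.663°| = 1.307°.

1.31°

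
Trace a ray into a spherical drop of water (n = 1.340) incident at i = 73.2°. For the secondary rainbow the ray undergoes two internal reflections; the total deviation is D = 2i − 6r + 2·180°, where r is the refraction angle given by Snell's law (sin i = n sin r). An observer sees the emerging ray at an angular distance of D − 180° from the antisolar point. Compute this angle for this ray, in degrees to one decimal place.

sin r = sin 73.2° / 1.340 = 0.9573/1.340 = 0.7144; r = 45.60°.
D = 2·73.2° − 6·45.60° + 2·180° = 146.40° − 273.57° + 360° = 232.83°.
Angle from antisolar point = D − 180° = 52.83°.

52.8°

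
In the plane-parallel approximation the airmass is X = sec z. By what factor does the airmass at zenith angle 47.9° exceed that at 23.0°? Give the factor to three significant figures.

1.37

X(47.9°)/X(23.0°) = sec 47.9° / sec 23.0° = cos 23.0° / cos 47.9° = 0.9205/0.6704 = 1.3730.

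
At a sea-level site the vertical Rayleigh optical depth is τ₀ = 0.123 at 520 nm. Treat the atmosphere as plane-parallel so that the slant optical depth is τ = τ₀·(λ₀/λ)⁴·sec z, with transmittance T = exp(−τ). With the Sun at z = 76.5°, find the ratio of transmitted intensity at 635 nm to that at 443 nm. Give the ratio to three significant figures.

Airmass: sec 76.5° = 4.2837.
τ(635 nm) = 0.123 × (520/635)⁴ × 4.2837 = 0.123 × 0.4497 × 4.2837 = 0.2369.
τ(443 nm) = 0.123 × (520/443)⁴ × 4.2837 = 0.123 × 1.8984 × 4.2837 = 1.0003.
T(635)/T(443) = exp(τ_B − τ_A) = exp(0.7633) = 2.1454.

2.15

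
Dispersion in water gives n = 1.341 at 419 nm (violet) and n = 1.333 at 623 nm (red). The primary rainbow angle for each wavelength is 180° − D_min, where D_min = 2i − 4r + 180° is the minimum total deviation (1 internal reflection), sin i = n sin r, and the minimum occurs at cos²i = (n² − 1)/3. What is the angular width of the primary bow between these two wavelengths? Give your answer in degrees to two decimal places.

1.15°

At 419 nm (n = 1.341): cos²i = 0.26609 → i = 58.946°, r = 39.705°, D_min = 139.071°, rainbow angle = 40.929°.
At 623 nm (n = 1.333): cos²i = 0.25896 → i = 59.410°, r = 40.225°, D_min = 137.922°, rainbow angle = 42.078°.
Angular width = |40.929° − 42.078°| = 1.149°.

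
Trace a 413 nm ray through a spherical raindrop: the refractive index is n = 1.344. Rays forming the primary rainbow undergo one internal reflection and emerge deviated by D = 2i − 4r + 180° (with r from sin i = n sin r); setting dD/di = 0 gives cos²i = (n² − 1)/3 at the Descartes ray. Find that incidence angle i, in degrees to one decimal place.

58.8°

cos²i = (1.344² − 1)/3 = (1.80634 − 1)/3 = 0.26878.
cos i = 0.51844, so i = 58.772°.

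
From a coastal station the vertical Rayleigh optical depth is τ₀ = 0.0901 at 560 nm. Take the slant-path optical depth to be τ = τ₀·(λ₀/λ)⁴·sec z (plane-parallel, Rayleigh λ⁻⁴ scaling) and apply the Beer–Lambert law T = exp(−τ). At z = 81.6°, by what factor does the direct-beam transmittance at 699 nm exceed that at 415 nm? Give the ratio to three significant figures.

5.99

Airmass: sec 81.6° = 6.8454.
τ(699 nm) = 0.0901 × (560/699)⁴ × 6.8454 = 0.0901 × 0.4119 × 6.8454 = 0.2541.
τ(415 nm) = 0.0901 × (560/415)⁴ × 6.8454 = 0.0901 × 3.3156 × 6.8454 = 2.0450.
T(699)/T(415) = exp(τ_B − τ_A) = exp(1.7909) = 5.9947.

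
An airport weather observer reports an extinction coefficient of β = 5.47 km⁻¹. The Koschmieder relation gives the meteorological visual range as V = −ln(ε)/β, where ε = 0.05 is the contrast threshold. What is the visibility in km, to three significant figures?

0.548 km

V = −ln(0.05) / 5.47 = 2.996 / 5.47 = 0.5477 km.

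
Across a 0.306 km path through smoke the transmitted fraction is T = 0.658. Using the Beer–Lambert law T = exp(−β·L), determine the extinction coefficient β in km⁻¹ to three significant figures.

Beer–Lambert: T = exp(−βL) ⇒ β = −ln(T)/L = −ln(0.658)/0.306 = 0.4186/0.306 = 1.368 km⁻¹.

1.37 km⁻¹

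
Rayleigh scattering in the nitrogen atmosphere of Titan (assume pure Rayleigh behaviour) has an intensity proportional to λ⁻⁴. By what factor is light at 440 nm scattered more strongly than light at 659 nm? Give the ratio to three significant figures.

Rayleigh scattering ∝ λ⁻⁴, so the ratio of coefficients is the inverse fourth power of the wavelength ratio.
σ(440)/σ(659) = (659/440)⁴ = (1.4977)⁴ = 5.032.

5.03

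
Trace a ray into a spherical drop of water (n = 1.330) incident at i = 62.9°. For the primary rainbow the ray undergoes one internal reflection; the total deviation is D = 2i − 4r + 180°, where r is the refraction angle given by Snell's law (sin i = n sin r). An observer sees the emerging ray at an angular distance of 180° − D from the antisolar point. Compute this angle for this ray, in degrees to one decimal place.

42.3°

sin r = sin 62.9° / 1.330 = 0.8902/1.330 = 0.6693; r = 42.02°.
D = 2·62.9° − 4·42.02° + 180° = 125.80° − 168.06° + 180° = 137.74°.
Angle from antisolar point = 180° − D = 42.26°.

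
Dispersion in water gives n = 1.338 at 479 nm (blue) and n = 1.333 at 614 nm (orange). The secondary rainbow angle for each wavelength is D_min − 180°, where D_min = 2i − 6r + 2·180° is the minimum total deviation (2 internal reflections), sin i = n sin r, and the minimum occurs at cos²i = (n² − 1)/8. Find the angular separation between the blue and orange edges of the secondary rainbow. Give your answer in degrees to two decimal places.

1.30°

At 479 nm (n = 1.338): cos²i = 0.09878 → i = 71.682°, r = 45.195°, D_min = 232.193°, rainbow angle = 52.193°.
At 614 nm (n = 1.333): cos²i = 0.09711 → i = 71.843°, r = 45.466°, D_min = 230.891°, rainbow angle = 50.891°.
Angular width = |52.193° − 50.891°| = 1.302°.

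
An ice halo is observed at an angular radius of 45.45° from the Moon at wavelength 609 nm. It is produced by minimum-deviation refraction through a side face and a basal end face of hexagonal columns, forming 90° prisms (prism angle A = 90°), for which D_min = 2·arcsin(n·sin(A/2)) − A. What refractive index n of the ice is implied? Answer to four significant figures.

Rearranging: n = sin((D_min + A)/2) / sin(A/2).
(D_min + A)/2 = (45.45° + 90°)/2 = 67.725°.
n = sin 67.725° / sin 45° = 0.9254 / 0.7071 = 1.3087.

1.309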